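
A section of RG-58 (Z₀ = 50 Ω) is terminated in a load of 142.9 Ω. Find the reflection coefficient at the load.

Γ = 0.482

Γ = (Z_L − Z_0)/(Z_L + Z_0) = (142.9 − 50)/(142.9 + 50) = 92.9/192.9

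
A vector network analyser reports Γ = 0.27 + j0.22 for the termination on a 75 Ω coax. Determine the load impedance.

Z_L ≈ 113 + j56.8 Ω

Z_L = Z_0·(1 + Γ)/(1 − Γ) = 75·(1.27 + j0.22)/(0.73 − j0.22)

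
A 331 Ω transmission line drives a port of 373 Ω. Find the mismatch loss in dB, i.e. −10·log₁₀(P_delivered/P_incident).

mismatch loss ≈ 0.0155 dB

Γ = (373 − 331)/(373 + 331) = 0.0597
|Γ|² = 0.00356, so P_del/P_inc = 1 − |Γ|² = 0.996
ML = −10·log₁₀(1 − |Γ|²)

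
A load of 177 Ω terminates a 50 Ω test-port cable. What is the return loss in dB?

Γ = (177 − 50)/(177 + 50) = 0.559
RL = −20·log₁₀|Γ| = −20·log₁₀(0.559)

RL ≈ 5.04 dB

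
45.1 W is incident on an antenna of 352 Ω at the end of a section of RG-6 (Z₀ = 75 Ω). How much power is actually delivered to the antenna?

P_delivered ≈ 26.1 W

Γ = (352 − 75)/(352 + 75) = 0.649
|Γ|² = 0.421
P_refl = |Γ|²·P_inc = 19 W, P_del = (1 − |Γ|²)·P_inc = 26.1 W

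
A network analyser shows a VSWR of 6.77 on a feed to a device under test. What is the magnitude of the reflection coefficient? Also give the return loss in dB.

|Γ| = (S − 1)/(S + 1) = (6.77 − 1)/(6.77 + 1) = 5.77/7.77
RL = −20·log₁₀|Γ| = −20·log₁₀(0.743)

|Γ| ≈ 0.743; return loss ≈ 2.58 dB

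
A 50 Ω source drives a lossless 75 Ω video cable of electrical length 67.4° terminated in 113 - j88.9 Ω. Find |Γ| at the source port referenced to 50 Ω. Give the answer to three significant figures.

|Γ| ≈ 0.293

tan(βl) = 2.4
Z_in = Z_0·(Z_L + jZ_0·tanβl)/(Z_0 + jZ_L·tanβl) = 27.4 − j2.07 Ω
Γ_s = (Z_in − Z_s)/(Z_in + Z_s) = (-22.6 − j2.07)/(77.4 − j2.07), |Γ_s| = 0.293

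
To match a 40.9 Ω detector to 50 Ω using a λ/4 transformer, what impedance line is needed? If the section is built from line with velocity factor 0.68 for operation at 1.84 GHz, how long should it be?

Z_qwt = √(Z_0·R_L) = √(50 × 40.9) = √2045
λ = 0.68·c/f = 0.111 m, so l = λ/4 = 0.0277 m

Z_qwt ≈ 45.2 Ω; length ≈ 2.77 cm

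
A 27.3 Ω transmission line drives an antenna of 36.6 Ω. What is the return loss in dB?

RL ≈ 16.7 dB

Γ = (36.6 − 27.3)/(36.6 + 27.3) = 0.146
RL = −20·log₁₀|Γ| = −20·log₁₀(0.146)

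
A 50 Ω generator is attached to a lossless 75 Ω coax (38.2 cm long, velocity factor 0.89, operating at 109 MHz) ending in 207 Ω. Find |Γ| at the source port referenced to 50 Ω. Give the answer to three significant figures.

|Γ| ≈ 0.448

λ = v/f = 0.89·c / 109 MHz = 2.45 m
βl = 2π·l/λ = 2π × 0.156 = 56.1°
tan(βl) = 1.49
Z_in = Z_0·(Z_L + jZ_0·tanβl)/(Z_0 + jZ_L·tanβl) = 37.2 − j41.3 Ω
Γ_s = (Z_in − Z_s)/(Z_in + Z_s) = (-12.8 − j41.3)/(87.2 − j41.3), |Γ_s| = 0.448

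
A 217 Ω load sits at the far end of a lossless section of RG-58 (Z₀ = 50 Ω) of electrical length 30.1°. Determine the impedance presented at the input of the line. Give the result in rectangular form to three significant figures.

Z_in ≈ 39.6 − j70.5 Ω

tan(βl) = tan(30.1°) = 0.58
Z_in = Z_0·(Z_L + jZ_0·tanβl)/(Z_0 + jZ_L·tanβl)
     = 50·(217 + j29)/(50 + j126)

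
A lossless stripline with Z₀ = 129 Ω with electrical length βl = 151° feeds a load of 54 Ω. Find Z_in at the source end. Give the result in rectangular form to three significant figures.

tan(βl) = tan(151°) = -0.554
Z_in = Z_0·(Z_L + jZ_0·tanβl)/(Z_0 + jZ_L·tanβl)
     = 129·(54 − j71.5)/(129 − j29.9)

Z_in ≈ 67 − j56 Ω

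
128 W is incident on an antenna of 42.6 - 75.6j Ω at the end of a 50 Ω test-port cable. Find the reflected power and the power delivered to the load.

P_reflected ≈ 51.7 W; P_delivered ≈ 76.3 W

|Γ| = |(-7.4 − j75.6)/(92.6 − j75.6)| = 0.635
|Γ|² = 0.404
P_refl = |Γ|²·P_inc = 51.7 W, P_del = (1 − |Γ|²)·P_inc = 76.3 W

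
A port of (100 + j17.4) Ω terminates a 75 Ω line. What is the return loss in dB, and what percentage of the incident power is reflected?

Γ = (25 + j17.4)/(175 + j17.4), |Γ| = 0.173
RL = −20·log₁₀(0.173) = 15.2 dB
P_refl/P_inc = |Γ|² = 0.03

RL ≈ 15.2 dB; 3% of incident power reflected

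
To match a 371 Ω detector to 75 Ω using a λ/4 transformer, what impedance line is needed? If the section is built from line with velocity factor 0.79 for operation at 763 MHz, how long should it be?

Z_qwt = √(Z_0·R_L) = √(75 × 371) = √27820
λ = 0.79·c/f = 0.311 m, so l = λ/4 = 0.0777 m

Z_qwt ≈ 167 Ω; length ≈ 7.77 cm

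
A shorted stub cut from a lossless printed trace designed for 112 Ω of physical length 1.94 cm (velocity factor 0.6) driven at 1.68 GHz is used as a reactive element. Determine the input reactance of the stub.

λ = v/f = 0.6·c / 1.68 GHz = 0.107 m
βl = 2π·l/λ = 2π × 0.181 = 65.2°
tan(βl) = 2.16
For a shorted stub, Z_in = jZ_0·tan(βl)

X_in ≈ 242 Ω (inductive)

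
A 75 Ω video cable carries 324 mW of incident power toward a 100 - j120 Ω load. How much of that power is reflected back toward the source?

|Γ| = |(25 − j120)/(175 − j120)| = 0.578
|Γ|² = 0.334
P_refl = |Γ|²·P_inc = 108 mW, P_del = (1 − |Γ|²)·P_inc = 216 mW

P_reflected ≈ 108 mW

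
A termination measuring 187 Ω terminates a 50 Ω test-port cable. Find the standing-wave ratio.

VSWR ≈ 3.74

For a purely resistive load, VSWR = R_L/Z_0 or Z_0/R_L (whichever > 1) = 187/50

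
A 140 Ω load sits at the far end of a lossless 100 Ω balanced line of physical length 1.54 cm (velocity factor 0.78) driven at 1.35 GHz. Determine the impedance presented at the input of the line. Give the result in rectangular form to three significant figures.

λ = v/f = 0.78·c / 1.35 GHz = 0.173 m
βl = 2π·l/λ = 2π × 0.0888 = 32°
tan(βl) = tan(32°) = 0.624
Z_in = Z_0·(Z_L + jZ_0·tanβl)/(Z_0 + jZ_L·tanβl)
     = 100·(140 + j62.4)/(100 + j87.4)

Z_in ≈ 110 − j34 Ω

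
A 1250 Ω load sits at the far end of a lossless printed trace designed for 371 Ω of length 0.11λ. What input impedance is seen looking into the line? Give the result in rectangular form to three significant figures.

βl = 2π × 0.11 = 39.6°
tan(βl) = tan(39.6°) = 0.827
Z_in = Z_0·(Z_L + jZ_0·tanβl)/(Z_0 + jZ_L·tanβl)
     = 371·(1250 + j307)/(371 + j1030)

Z_in ≈ 240 − j362 Ω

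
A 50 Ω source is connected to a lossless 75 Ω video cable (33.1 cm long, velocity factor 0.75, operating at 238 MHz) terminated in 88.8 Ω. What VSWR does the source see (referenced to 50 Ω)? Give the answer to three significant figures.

VSWR ≈ 1.48

λ = v/f = 0.75·c / 238 MHz = 0.945 m
βl = 2π·l/λ = 2π × 0.35 = 126°
tan(βl) = -1.37
Z_in = Z_0·(Z_L + jZ_0·tanβl)/(Z_0 + jZ_L·tanβl) = 70.3 + j11.4 Ω
Γ_s = (Z_in − Z_s)/(Z_in + Z_s) = (20.3 + j11.4)/(120 + j11.4), |Γ_s| = 0.193
VSWR = (1 + |Γ_s|)/(1 − |Γ_s|)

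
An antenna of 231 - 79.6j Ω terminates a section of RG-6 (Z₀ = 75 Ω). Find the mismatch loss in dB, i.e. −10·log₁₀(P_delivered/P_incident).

mismatch loss ≈ 1.59 dB

Γ = (156 − j79.6)/(306 − j79.6), |Γ| = 0.554
|Γ|² = 0.307, so P_del/P_inc = 1 − |Γ|² = 0.693
ML = −10·log₁₀(1 − |Γ|²)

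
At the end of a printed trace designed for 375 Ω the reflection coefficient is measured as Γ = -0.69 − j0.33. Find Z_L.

Z_L = Z_0·(1 + Γ)/(1 − Γ) = 375·(0.31 − j0.33)/(1.69 + j0.33)

Z_L ≈ 52.5 − j83.5 Ω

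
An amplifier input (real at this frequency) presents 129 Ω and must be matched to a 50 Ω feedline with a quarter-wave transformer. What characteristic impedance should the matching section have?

Z_qwt = √(Z_0·R_L) = √(50 × 129) = √6450

Z_qwt ≈ 80.3 Ω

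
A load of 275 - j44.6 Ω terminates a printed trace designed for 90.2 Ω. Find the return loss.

RL ≈ 5.74 dB

Γ = (184.8 − j44.6)/(365.2 − j44.6), |Γ| = 0.517
RL = −20·log₁₀|Γ| = −20·log₁₀(0.517)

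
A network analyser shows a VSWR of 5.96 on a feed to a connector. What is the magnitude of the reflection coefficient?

|Γ| = (S − 1)/(S + 1) = (5.96 − 1)/(5.96 + 1) = 4.96/6.96

|Γ| ≈ 0.713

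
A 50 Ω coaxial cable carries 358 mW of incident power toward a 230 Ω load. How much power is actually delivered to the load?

Γ = (230 − 50)/(230 + 50) = 0.643
|Γ|² = 0.413
P_refl = |Γ|²·P_inc = 148 mW, P_del = (1 − |Γ|²)·P_inc = 210 mW

P_delivered ≈ 210 mW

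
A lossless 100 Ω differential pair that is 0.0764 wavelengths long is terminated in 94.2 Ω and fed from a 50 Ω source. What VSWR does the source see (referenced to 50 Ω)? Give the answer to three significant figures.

βl = 2π × 0.0764 = 27.5°
tan(βl) = 0.521
Z_in = Z_0·(Z_L + jZ_0·tanβl)/(Z_0 + jZ_L·tanβl) = 96.5 + j4.73 Ω
Γ_s = (Z_in − Z_s)/(Z_in + Z_s) = (46.5 + j4.73)/(147 + j4.73), |Γ_s| = 0.319
VSWR = (1 + |Γ_s|)/(1 − |Γ_s|)

VSWR ≈ 1.94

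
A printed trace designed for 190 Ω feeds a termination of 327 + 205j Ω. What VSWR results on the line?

Γ = (Z_L − Z_0)/(Z_L + Z_0) = (137 + j205)/(517 + j205)
|Γ| = 247/556 = 0.443
VSWR = (1 + |Γ|)/(1 − |Γ|) = 1.44/0.557

VSWR ≈ 2.59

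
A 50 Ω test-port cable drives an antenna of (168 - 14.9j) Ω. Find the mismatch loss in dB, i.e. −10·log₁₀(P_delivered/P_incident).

Γ = (118 − j14.9)/(218 − j14.9), |Γ| = 0.544
|Γ|² = 0.296, so P_del/P_inc = 1 − |Γ|² = 0.704
ML = −10·log₁₀(1 − |Γ|²)

mismatch loss ≈ 1.53 dB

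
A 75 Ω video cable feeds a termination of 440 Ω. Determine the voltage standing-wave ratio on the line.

VSWR ≈ 5.87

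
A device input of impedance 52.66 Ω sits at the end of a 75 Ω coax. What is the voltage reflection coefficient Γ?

Γ = -0.175

Γ = (Z_L − Z_0)/(Z_L + Z_0) = (52.66 − 75)/(52.66 + 75) = -22.34/127.7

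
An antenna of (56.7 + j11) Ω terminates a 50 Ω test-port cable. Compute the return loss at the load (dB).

RL ≈ 18.4 dB

Γ = (6.7 + j11)/(106.7 + j11), |Γ| = 0.12
RL = −20·log₁₀|Γ| = −20·log₁₀(0.12)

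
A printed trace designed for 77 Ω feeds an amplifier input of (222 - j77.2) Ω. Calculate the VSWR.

VSWR ≈ 3.27

Γ = (Z_L − Z_0)/(Z_L + Z_0) = (145 − j77.2)/(299 − j77.2)
|Γ| = 164/309 = 0.532
VSWR = (1 + |Γ|)/(1 − |Γ|) = 1.53/0.468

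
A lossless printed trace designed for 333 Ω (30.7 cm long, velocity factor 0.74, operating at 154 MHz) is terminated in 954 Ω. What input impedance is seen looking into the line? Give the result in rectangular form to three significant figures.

Z_in ≈ 122 − j68.8 Ω

λ = v/f = 0.74·c / 154 MHz = 1.44 m
βl = 2π·l/λ = 2π × 0.213 = 76.7°
tan(βl) = tan(76.7°) = 4.22
Z_in = Z_0·(Z_L + jZ_0·tanβl)/(Z_0 + jZ_L·tanβl)
     = 333·(954 + j1410)/(333 + j4030)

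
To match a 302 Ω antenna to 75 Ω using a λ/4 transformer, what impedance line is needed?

Z_qwt ≈ 150 Ω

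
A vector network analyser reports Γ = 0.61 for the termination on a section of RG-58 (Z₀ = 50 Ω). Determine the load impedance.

Z_L ≈ 206 Ω

Z_L = Z_0·(1 + Γ)/(1 − Γ) = 50·(1.61)/(0.39)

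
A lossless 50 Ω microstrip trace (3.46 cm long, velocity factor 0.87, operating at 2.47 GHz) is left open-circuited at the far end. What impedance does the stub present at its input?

Z_in ≈ +j26.4 Ω

λ = v/f = 0.87·c / 2.47 GHz = 0.106 m
βl = 2π·l/λ = 2π × 0.327 = 118°
tan(βl) = -1.89
For an open-circuited stub, Z_in = −jZ_0·cot(βl) = −jZ_0/tan(βl)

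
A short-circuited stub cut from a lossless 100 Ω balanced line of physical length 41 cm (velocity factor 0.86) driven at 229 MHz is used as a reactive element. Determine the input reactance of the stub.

X_in ≈ -115 Ω (capacitive)

λ = v/f = 0.86·c / 229 MHz = 1.13 m
βl = 2π·l/λ = 2π × 0.364 = 131°
tan(βl) = -1.15
For a short-circuited stub, Z_in = jZ_0·tan(βl)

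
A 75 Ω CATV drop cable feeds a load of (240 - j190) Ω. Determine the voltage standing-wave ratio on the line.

Γ = (Z_L − Z_0)/(Z_L + Z_0) = (165 − j190)/(315 − j190)
|Γ| = 252/368 = 0.684
VSWR = (1 + |Γ|)/(1 − |Γ|) = 1.68/0.316

VSWR ≈ 5.33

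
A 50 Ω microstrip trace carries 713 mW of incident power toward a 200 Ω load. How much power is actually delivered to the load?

Γ = (200 − 50)/(200 + 50) = 0.6
|Γ|² = 0.36
P_refl = |Γ|²·P_inc = 257 mW, P_del = (1 − |Γ|²)·P_inc = 456 mW

P_delivered ≈ 456 mW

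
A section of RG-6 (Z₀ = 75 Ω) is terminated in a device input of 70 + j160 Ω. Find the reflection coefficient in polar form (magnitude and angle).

Γ = (Z_L − Z_0)/(Z_L + Z_0) = (-5 + j160)/(145 + j160)
|Γ| = 160/216 = 0.741

Γ ≈ 0.741 ∠ 44°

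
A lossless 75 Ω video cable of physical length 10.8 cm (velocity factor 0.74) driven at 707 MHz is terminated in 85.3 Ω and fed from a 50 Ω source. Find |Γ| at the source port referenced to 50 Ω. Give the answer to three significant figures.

|Γ| ≈ 0.186

λ = v/f = 0.74·c / 707 MHz = 0.314 m
βl = 2π·l/λ = 2π × 0.344 = 124°
tan(βl) = -1.49
Z_in = Z_0·(Z_L + jZ_0·tanβl)/(Z_0 + jZ_L·tanβl) = 70.9 + j8.46 Ω
Γ_s = (Z_in − Z_s)/(Z_in + Z_s) = (20.9 + j8.46)/(121 + j8.46), |Γ_s| = 0.186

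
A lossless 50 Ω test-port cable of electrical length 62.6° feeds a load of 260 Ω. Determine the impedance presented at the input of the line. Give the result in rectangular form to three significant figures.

Z_in ≈ 12.1 − j24.7 Ω

tan(βl) = tan(62.6°) = 1.93
Z_in = Z_0·(Z_L + jZ_0·tanβl)/(Z_0 + jZ_L·tanβl)
     = 50·(260 + j96.5)/(50 + j502)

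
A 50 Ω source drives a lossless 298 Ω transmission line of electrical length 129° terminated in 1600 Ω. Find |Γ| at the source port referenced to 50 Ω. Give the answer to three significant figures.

tan(βl) = -1.23
Z_in = Z_0·(Z_L + jZ_0·tanβl)/(Z_0 + jZ_L·tanβl) = 89.9 + j228 Ω
Γ_s = (Z_in − Z_s)/(Z_in + Z_s) = (39.9 + j228)/(140 + j228), |Γ_s| = 0.865

|Γ| ≈ 0.865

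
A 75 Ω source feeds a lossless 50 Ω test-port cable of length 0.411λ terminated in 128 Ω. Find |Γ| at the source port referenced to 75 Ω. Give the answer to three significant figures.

βl = 2π × 0.411 = 148°
tan(βl) = -0.626
Z_in = Z_0·(Z_L + jZ_0·tanβl)/(Z_0 + jZ_L·tanβl) = 49.9 + j48.7 Ω
Γ_s = (Z_in − Z_s)/(Z_in + Z_s) = (-25.1 + j48.7)/(125 + j48.7), |Γ_s| = 0.409

|Γ| ≈ 0.409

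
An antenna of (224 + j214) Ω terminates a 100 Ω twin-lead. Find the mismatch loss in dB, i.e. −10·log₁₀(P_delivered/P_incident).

mismatch loss ≈ 2.26 dB

Γ = (124 + j214)/(324 + j214), |Γ| = 0.637
|Γ|² = 0.406, so P_del/P_inc = 1 − |Γ|² = 0.594
ML = −10·log₁₀(1 − |Γ|²)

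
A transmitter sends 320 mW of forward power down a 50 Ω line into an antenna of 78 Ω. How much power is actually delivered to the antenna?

Γ = (78 − 50)/(78 + 50) = 0.219
|Γ|² = 0.0479
P_refl = |Γ|²·P_inc = 15.3 mW, P_del = (1 − |Γ|²)·P_inc = 305 mW

P_delivered ≈ 305 mW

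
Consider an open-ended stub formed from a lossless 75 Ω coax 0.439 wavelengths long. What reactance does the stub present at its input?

X_in ≈ 186 Ω (inductive)

βl = 2π × 0.439 = 158°
tan(βl) = -0.403
For an open-ended stub, Z_in = −jZ_0·cot(βl) = −jZ_0/tan(βl)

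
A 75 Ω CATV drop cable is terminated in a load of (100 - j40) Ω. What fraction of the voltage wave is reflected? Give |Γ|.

|Γ| ≈ 0.263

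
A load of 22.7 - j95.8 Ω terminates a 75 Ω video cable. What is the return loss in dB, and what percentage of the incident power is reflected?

Γ = (-52.3 − j95.8)/(97.7 − j95.8), |Γ| = 0.798
RL = −20·log₁₀(0.798) = 1.96 dB
P_refl/P_inc = |Γ|² = 0.636

RL ≈ 1.96 dB; 63.6% of incident power reflected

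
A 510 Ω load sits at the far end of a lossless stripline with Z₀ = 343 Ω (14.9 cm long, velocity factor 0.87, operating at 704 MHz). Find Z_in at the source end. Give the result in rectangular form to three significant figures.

Z_in ≈ 363 + j139 Ω

λ = v/f = 0.87·c / 704 MHz = 0.371 m
βl = 2π·l/λ = 2π × 0.402 = 145°
tan(βl) = tan(145°) = -0.708
Z_in = Z_0·(Z_L + jZ_0·tanβl)/(Z_0 + jZ_L·tanβl)
     = 343·(510 − j243)/(343 − j361)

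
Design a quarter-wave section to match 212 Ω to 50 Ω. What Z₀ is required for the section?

Z_qwt = √(Z_0·R_L) = √(50 × 212) = √10600

Z_qwt ≈ 103 Ω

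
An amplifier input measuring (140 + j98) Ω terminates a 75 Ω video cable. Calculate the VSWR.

Γ = (Z_L − Z_0)/(Z_L + Z_0) = (65 + j98)/(215 + j98)
|Γ| = 118/236 = 0.498
VSWR = (1 + |Γ|)/(1 − |Γ|) = 1.5/0.502

VSWR ≈ 2.98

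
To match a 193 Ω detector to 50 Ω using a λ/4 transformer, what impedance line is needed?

Z_qwt ≈ 98.2 Ω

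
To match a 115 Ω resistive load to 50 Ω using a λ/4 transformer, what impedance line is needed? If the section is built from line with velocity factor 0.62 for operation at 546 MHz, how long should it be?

Z_qwt ≈ 75.8 Ω; length ≈ 8.52 cm

Z_qwt = √(Z_0·R_L) = √(50 × 115) = √5750
λ = 0.62·c/f = 0.341 m, so l = λ/4 = 0.0852 m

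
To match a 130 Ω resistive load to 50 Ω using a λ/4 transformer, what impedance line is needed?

Z_qwt = √(Z_0·R_L) = √(50 × 130) = √6500

Z_qwt ≈ 80.6 Ω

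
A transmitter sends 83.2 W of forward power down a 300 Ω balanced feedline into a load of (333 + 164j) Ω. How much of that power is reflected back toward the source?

|Γ| = |(33 + j164)/(633 + j164)| = 0.256
|Γ|² = 0.0654
P_refl = |Γ|²·P_inc = 5.45 W, P_del = (1 − |Γ|²)·P_inc = 77.8 W

P_reflected ≈ 5.45 W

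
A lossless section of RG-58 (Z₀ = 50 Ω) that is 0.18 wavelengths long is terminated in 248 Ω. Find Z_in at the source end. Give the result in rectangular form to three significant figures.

βl = 2π × 0.18 = 64.8°
tan(βl) = tan(64.8°) = 2.13
Z_in = Z_0·(Z_L + jZ_0·tanβl)/(Z_0 + jZ_L·tanβl)
     = 50·(248 + j106)/(50 + j527)

Z_in ≈ 12.2 − j22.4 Ω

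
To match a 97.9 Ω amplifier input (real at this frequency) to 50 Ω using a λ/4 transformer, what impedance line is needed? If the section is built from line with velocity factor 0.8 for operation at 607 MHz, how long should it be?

Z_qwt ≈ 70 Ω; length ≈ 9.88 cm

Z_qwt = √(Z_0·R_L) = √(50 × 97.9) = √4895
λ = 0.8·c/f = 0.395 m, so l = λ/4 = 0.0988 m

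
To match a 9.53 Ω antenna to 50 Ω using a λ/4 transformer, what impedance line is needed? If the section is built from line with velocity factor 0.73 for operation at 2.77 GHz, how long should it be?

Z_qwt ≈ 21.8 Ω; length ≈ 1.98 cm

Z_qwt = √(Z_0·R_L) = √(50 × 9.53) = √476.5
λ = 0.73·c/f = 0.0791 m, so l = λ/4 = 0.0198 m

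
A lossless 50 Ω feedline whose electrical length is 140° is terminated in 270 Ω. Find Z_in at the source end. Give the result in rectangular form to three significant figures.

Z_in ≈ 21.4 + j54.9 Ω

tan(βl) = tan(140°) = -0.839
Z_in = Z_0·(Z_L + jZ_0·tanβl)/(Z_0 + jZ_L·tanβl)
     = 50·(270 − j42)/(50 − j227)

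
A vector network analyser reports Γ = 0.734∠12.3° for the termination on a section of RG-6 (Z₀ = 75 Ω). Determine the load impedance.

Z_L ≈ 331 + j225 Ω

Z_L = Z_0·(1 + Γ)/(1 − Γ) = 75·(1.72 + j0.156)/(0.283 − j0.156)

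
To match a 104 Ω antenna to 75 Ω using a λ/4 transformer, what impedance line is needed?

Z_qwt ≈ 88.3 Ω

Z_qwt = √(Z_0·R_L) = √(75 × 104) = √7800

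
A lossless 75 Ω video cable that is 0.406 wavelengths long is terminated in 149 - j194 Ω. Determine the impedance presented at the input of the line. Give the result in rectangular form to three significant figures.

βl = 2π × 0.406 = 146°
tan(βl) = tan(146°) = -0.67
Z_in = Z_0·(Z_L + jZ_0·tanβl)/(Z_0 + jZ_L·tanβl)
     = 75·(149 − j244)/(-55.1 − j99.9)

Z_in ≈ 93.4 + j163 Ω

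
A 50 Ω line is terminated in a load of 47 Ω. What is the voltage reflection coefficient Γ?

Γ = -0.0309

Γ = (Z_L − Z_0)/(Z_L + Z_0) = (47 − 50)/(47 + 50) = -3/97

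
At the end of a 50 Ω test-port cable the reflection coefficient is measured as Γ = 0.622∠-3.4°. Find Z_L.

Z_L = Z_0·(1 + Γ)/(1 − Γ) = 50·(1.62 − j0.0369)/(0.379 + j0.0369)

Z_L ≈ 211 − j25.4 Ω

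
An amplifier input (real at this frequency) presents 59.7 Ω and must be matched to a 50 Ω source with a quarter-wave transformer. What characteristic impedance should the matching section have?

Z_qwt ≈ 54.6 Ω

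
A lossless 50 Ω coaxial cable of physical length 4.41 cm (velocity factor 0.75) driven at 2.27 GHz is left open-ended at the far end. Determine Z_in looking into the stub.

λ = v/f = 0.75·c / 2.27 GHz = 0.0991 m
βl = 2π·l/λ = 2π × 0.445 = 160°
tan(βl) = -0.361
For an open-ended stub, Z_in = −jZ_0·cot(βl) = −jZ_0/tan(βl)

Z_in ≈ +j139 Ω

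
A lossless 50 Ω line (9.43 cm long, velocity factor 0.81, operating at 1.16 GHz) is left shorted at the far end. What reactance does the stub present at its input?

λ = v/f = 0.81·c / 1.16 GHz = 0.209 m
βl = 2π·l/λ = 2π × 0.45 = 162°
tan(βl) = -0.324
For a shorted stub, Z_in = jZ_0·tan(βl)

X_in ≈ -16.2 Ω (capacitive)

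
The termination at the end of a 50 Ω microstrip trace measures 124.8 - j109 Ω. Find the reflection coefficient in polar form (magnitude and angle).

Γ ≈ 0.642 ∠ -23.6°

Γ = (Z_L − Z_0)/(Z_L + Z_0) = (74.8 − j109)/(174.8 − j109)
|Γ| = 132/206 = 0.642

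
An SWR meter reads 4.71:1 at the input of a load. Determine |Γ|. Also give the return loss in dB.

|Γ| ≈ 0.65; return loss ≈ 3.75 dB

|Γ| = (S − 1)/(S + 1) = (4.71 − 1)/(4.71 + 1) = 3.71/5.71
RL = −20·log₁₀|Γ| = −20·log₁₀(0.65)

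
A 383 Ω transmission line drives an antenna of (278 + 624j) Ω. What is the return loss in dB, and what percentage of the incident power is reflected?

Γ = (-105 + j624)/(661 + j624), |Γ| = 0.696
RL = −20·log₁₀(0.696) = 3.15 dB
P_refl/P_inc = |Γ|² = 0.485

RL ≈ 3.15 dB; 48.5% of incident power reflected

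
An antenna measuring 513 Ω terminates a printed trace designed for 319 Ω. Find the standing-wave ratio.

For a purely resistive load, VSWR = R_L/Z_0 or Z_0/R_L (whichever > 1) = 513/319

VSWR ≈ 1.61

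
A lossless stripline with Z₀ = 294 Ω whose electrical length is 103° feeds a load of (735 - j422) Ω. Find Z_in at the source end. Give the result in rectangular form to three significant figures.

tan(βl) = tan(103°) = -4.33
Z_in = Z_0·(Z_L + jZ_0·tanβl)/(Z_0 + jZ_L·tanβl)
     = 294·(735 − j1700)/(-1530 − j3180)

Z_in ≈ 101 + j116 Ω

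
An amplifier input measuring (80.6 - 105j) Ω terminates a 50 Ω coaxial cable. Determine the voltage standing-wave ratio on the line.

Γ = (Z_L − Z_0)/(Z_L + Z_0) = (30.6 − j105)/(130.6 − j105)
|Γ| = 109/168 = 0.653
VSWR = (1 + |Γ|)/(1 − |Γ|) = 1.65/0.347

VSWR ≈ 4.76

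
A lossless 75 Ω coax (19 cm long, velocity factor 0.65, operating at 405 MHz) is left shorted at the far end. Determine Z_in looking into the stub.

λ = v/f = 0.65·c / 405 MHz = 0.481 m
βl = 2π·l/λ = 2π × 0.395 = 142°
tan(βl) = -0.78
For a shorted stub, Z_in = jZ_0·tan(βl)

Z_in ≈ −j58.5 Ω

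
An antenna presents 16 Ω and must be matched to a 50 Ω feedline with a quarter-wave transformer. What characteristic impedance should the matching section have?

Z_qwt ≈ 28.3 Ω

Z_qwt = √(Z_0·R_L) = √(50 × 16) = √800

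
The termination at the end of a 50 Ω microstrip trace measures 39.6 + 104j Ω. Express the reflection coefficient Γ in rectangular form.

Γ = (Z_L − Z_0)/(Z_L + Z_0) = (-10.4 + j104)/(89.6 + j104)

Γ ≈ 0.525 + j0.552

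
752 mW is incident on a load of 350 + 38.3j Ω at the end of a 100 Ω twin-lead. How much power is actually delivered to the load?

P_delivered ≈ 516 mW

|Γ| = |(250 + j38.3)/(450 + j38.3)| = 0.56
|Γ|² = 0.314
P_refl = |Γ|²·P_inc = 236 mW, P_del = (1 − |Γ|²)·P_inc = 516 mW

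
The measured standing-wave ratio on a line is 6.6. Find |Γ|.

|Γ| = (S − 1)/(S + 1) = (6.6 − 1)/(6.6 + 1) = 5.6/7.6

|Γ| ≈ 0.737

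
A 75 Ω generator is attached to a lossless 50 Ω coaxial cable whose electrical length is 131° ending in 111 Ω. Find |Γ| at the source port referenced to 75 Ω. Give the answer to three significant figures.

|Γ| ≈ 0.446

tan(βl) = -1.15
Z_in = Z_0·(Z_L + jZ_0·tanβl)/(Z_0 + jZ_L·tanβl) = 34.3 + j30 Ω
Γ_s = (Z_in − Z_s)/(Z_in + Z_s) = (-40.7 + j30)/(109 + j30), |Γ_s| = 0.446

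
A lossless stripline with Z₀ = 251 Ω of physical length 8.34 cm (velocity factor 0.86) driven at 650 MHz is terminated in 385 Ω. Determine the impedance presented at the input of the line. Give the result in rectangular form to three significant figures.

λ = v/f = 0.86·c / 650 MHz = 0.397 m
βl = 2π·l/λ = 2π × 0.21 = 75.6°
tan(βl) = tan(75.6°) = 3.91
Z_in = Z_0·(Z_L + jZ_0·tanβl)/(Z_0 + jZ_L·tanβl)
     = 251·(385 + j981)/(251 + j1500)

Z_in ≈ 170 − j35.9 Ω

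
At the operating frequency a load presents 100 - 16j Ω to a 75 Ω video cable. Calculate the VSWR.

VSWR ≈ 1.41

Γ = (Z_L − Z_0)/(Z_L + Z_0) = (25 − j16)/(175 − j16)
|Γ| = 29.7/176 = 0.169
VSWR = (1 + |Γ|)/(1 − |Γ|) = 1.17/0.831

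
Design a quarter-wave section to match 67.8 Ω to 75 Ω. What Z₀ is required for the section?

Z_qwt = √(Z_0·R_L) = √(75 × 67.8) = √5085

Z_qwt ≈ 71.3 Ω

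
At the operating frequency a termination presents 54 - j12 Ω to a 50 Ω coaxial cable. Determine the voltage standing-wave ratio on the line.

Γ = (Z_L − Z_0)/(Z_L + Z_0) = (4 − j12)/(104 − j12)
|Γ| = 12.6/105 = 0.121
VSWR = (1 + |Γ|)/(1 − |Γ|) = 1.12/0.879

VSWR ≈ 1.27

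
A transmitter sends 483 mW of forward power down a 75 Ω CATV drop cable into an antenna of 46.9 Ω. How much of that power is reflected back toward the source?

Γ = (46.9 − 75)/(46.9 + 75) = -0.231
|Γ|² = 0.0531
P_refl = |Γ|²·P_inc = 25.7 mW, P_del = (1 − |Γ|²)·P_inc = 457 mW

P_reflected ≈ 25.7 mW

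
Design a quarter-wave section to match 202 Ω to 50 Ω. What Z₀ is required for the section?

Z_qwt ≈ 100 Ω

Z_qwt = √(Z_0·R_L) = √(50 × 202) = √10100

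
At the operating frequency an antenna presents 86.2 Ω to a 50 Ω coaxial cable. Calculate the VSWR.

Γ = (86.2 − 50)/(86.2 + 50) = 0.266
VSWR = (1 + 0.266)/(1 − 0.266)

VSWR ≈ 1.72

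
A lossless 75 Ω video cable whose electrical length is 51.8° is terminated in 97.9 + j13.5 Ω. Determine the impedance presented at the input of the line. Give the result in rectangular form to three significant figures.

Z_in ≈ 76.5 − j23.5 Ω

tan(βl) = tan(51.8°) = 1.27
Z_in = Z_0·(Z_L + jZ_0·tanβl)/(Z_0 + jZ_L·tanβl)
     = 75·(97.9 + j109)/(57.8 + j124)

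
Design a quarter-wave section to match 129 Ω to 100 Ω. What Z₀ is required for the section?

Z_qwt ≈ 114 Ω

Z_qwt = √(Z_0·R_L) = √(100 × 129) = √12900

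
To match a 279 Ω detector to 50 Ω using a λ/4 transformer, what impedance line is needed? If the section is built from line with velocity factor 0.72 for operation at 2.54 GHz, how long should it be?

Z_qwt ≈ 118 Ω; length ≈ 2.13 cm

Z_qwt = √(Z_0·R_L) = √(50 × 279) = √13950
λ = 0.72·c/f = 0.085 m, so l = λ/4 = 0.0213 m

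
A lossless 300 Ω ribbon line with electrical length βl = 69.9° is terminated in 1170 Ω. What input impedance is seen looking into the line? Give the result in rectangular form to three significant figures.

Z_in ≈ 86.5 − j102 Ω

tan(βl) = tan(69.9°) = 2.73
Z_in = Z_0·(Z_L + jZ_0·tanβl)/(Z_0 + jZ_L·tanβl)
     = 300·(1170 + j820)/(300 + j3200)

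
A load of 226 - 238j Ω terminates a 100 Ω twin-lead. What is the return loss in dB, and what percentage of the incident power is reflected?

RL ≈ 3.52 dB; 44.5% of incident power reflected

Γ = (126 − j238)/(326 − j238), |Γ| = 0.667
RL = −20·log₁₀(0.667) = 3.52 dB
P_refl/P_inc = |Γ|² = 0.445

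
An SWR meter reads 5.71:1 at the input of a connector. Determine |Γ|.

|Γ| = (S − 1)/(S + 1) = (5.71 − 1)/(5.71 + 1) = 4.71/6.71

|Γ| ≈ 0.702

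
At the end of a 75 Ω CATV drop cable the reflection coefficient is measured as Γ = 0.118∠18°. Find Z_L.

Z_L = Z_0·(1 + Γ)/(1 − Γ) = 75·(1.11 + j0.0365)/(0.888 − j0.0365)

Z_L ≈ 93.7 + j6.93 Ω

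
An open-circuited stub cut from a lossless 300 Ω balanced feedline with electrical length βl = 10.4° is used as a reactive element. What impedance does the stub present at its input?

tan(βl) = 0.184
For an open-circuited stub, Z_in = −jZ_0·cot(βl) = −jZ_0/tan(βl)

Z_in ≈ −j1630 Ω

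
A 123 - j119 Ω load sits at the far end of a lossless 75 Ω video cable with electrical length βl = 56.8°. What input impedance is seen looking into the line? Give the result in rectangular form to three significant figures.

Z_in ≈ 22.8 − j18 Ω

tan(βl) = tan(56.8°) = 1.53
Z_in = Z_0·(Z_L + jZ_0·tanβl)/(Z_0 + jZ_L·tanβl)
     = 75·(123 − j4.39)/(257 + j188)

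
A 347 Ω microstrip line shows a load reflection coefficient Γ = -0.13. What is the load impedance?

Z_L ≈ 267 Ω

Z_L = Z_0·(1 + Γ)/(1 − Γ) = 347·(0.87)/(1.13)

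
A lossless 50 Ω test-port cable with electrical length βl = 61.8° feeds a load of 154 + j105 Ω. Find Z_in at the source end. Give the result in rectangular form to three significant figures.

tan(βl) = tan(61.8°) = 1.86
Z_in = Z_0·(Z_L + jZ_0·tanβl)/(Z_0 + jZ_L·tanβl)
     = 50·(154 + j198)/(-146 + j287)

Z_in ≈ 16.6 − j35.2 Ω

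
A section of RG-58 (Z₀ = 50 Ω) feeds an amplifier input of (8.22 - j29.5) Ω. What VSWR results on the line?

Γ = (Z_L − Z_0)/(Z_L + Z_0) = (-41.78 − j29.5)/(58.22 − j29.5)
|Γ| = 51.1/65.3 = 0.784
VSWR = (1 + |Γ|)/(1 − |Γ|) = 1.78/0.216

VSWR ≈ 8.24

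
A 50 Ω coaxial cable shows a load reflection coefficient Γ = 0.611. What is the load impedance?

Z_L ≈ 207 Ω

Z_L = Z_0·(1 + Γ)/(1 − Γ) = 50·(1.61)/(0.389)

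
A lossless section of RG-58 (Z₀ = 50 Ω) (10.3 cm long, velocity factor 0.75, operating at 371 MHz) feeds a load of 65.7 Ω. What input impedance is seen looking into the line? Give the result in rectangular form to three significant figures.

Z_in ≈ 42.2 − j9.86 Ω

λ = v/f = 0.75·c / 371 MHz = 0.606 m
βl = 2π·l/λ = 2π × 0.17 = 61.1°
tan(βl) = tan(61.1°) = 1.81
Z_in = Z_0·(Z_L + jZ_0·tanβl)/(Z_0 + jZ_L·tanβl)
     = 50·(65.7 + j90.7)/(50 + j119)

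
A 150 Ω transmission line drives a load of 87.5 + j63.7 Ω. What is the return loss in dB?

RL ≈ 8.8 dB

Γ = (-62.5 + j63.7)/(237.5 + j63.7), |Γ| = 0.363
RL = −20·log₁₀|Γ| = −20·log₁₀(0.363)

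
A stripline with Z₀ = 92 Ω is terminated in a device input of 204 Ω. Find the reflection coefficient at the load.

Γ = (Z_L − Z_0)/(Z_L + Z_0) = (204 − 92)/(204 + 92) = 112/296

Γ = 0.378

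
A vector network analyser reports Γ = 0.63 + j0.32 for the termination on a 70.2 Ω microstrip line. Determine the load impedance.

Z_L ≈ 147 + j188 Ω

Z_L = Z_0·(1 + Γ)/(1 − Γ) = 70.2·(1.63 + j0.32)/(0.37 − j0.32)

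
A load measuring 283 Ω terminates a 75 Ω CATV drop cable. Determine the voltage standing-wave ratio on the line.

VSWR ≈ 3.77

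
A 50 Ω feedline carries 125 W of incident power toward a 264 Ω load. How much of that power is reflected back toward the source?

P_reflected ≈ 58.1 W

Γ = (264 − 50)/(264 + 50) = 0.682
|Γ|² = 0.464
P_refl = |Γ|²·P_inc = 58.1 W, P_del = (1 − |Γ|²)·P_inc = 66.9 W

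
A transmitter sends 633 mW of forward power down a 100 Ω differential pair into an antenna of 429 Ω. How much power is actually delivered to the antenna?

P_delivered ≈ 388 mW

Γ = (429 − 100)/(429 + 100) = 0.622
|Γ|² = 0.387
P_refl = |Γ|²·P_inc = 245 mW, P_del = (1 − |Γ|²)·P_inc = 388 mW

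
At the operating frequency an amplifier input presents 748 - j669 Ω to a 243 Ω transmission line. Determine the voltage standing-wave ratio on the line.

VSWR ≈ 5.69

Γ = (Z_L − Z_0)/(Z_L + Z_0) = (505 − j669)/(991 − j669)
|Γ| = 838/1200 = 0.701
VSWR = (1 + |Γ|)/(1 − |Γ|) = 1.7/0.299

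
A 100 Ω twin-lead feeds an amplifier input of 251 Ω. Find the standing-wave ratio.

VSWR ≈ 2.51

For a purely resistive load, VSWR = R_L/Z_0 or Z_0/R_L (whichever > 1) = 251/100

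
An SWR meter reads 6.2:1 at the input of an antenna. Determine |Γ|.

|Γ| = (S − 1)/(S + 1) = (6.2 − 1)/(6.2 + 1) = 5.2/7.2

|Γ| ≈ 0.722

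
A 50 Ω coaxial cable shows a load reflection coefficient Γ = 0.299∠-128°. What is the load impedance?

Z_L ≈ 31.2 − j16.2 Ω

Z_L = Z_0·(1 + Γ)/(1 − Γ) = 50·(0.816 − j0.236)/(1.18 + j0.236)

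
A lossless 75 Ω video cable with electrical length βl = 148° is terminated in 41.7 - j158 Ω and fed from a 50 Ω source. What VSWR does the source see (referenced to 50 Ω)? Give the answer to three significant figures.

tan(βl) = -0.625
Z_in = Z_0·(Z_L + jZ_0·tanβl)/(Z_0 + jZ_L·tanβl) = 263 + j359 Ω
Γ_s = (Z_in − Z_s)/(Z_in + Z_s) = (213 + j359)/(313 + j359), |Γ_s| = 0.877
VSWR = (1 + |Γ_s|)/(1 − |Γ_s|)

VSWR ≈ 15.2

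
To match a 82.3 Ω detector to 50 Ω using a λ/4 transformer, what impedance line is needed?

Z_qwt = √(Z_0·R_L) = √(50 × 82.3) = √4115

Z_qwt ≈ 64.1 Ω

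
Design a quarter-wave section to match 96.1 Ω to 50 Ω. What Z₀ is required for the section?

Z_qwt = √(Z_0·R_L) = √(50 × 96.1) = √4805

Z_qwt ≈ 69.3 Ω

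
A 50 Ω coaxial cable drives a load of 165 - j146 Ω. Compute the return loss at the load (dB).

RL ≈ 2.91 dB

Γ = (115 − j146)/(215 − j146), |Γ| = 0.715
RL = −20·log₁₀|Γ| = −20·log₁₀(0.715)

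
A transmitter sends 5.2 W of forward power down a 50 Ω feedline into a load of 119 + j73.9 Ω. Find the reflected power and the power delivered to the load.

P_reflected ≈ 1.56 W; P_delivered ≈ 3.64 W

|Γ| = |(69 + j73.9)/(169 + j73.9)| = 0.548
|Γ|² = 0.3
P_refl = |Γ|²·P_inc = 1.56 W, P_del = (1 − |Γ|²)·P_inc = 3.64 W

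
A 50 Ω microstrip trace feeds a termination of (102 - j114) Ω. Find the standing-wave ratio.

VSWR ≈ 4.87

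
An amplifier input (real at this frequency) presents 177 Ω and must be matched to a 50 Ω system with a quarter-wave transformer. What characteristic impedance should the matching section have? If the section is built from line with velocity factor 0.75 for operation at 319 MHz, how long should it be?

Z_qwt = √(Z_0·R_L) = √(50 × 177) = √8850
λ = 0.75·c/f = 0.705 m, so l = λ/4 = 0.176 m

Z_qwt ≈ 94.1 Ω; length ≈ 17.6 cm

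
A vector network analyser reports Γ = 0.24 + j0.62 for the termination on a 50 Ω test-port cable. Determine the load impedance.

Z_L = Z_0·(1 + Γ)/(1 − Γ) = 50·(1.24 + j0.62)/(0.76 − j0.62)

Z_L ≈ 29 + j64.4 Ω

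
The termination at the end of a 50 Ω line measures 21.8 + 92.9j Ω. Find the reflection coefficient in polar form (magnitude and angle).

Γ ≈ 0.827 ∠ 54.6°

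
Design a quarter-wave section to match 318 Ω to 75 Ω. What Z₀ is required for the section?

Z_qwt ≈ 154 Ω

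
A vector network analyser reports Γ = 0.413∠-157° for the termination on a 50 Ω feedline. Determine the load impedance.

Z_L ≈ 21.5 − j8.36 Ω

Z_L = Z_0·(1 + Γ)/(1 − Γ) = 50·(0.62 − j0.161)/(1.38 + j0.161)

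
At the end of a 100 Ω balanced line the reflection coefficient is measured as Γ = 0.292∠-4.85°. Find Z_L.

Z_L = Z_0·(1 + Γ)/(1 − Γ) = 100·(1.29 − j0.0247)/(0.709 + j0.0247)

Z_L ≈ 182 − j9.81 Ω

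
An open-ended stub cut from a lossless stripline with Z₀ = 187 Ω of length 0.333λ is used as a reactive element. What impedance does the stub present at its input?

Z_in ≈ +j107 Ω

βl = 2π × 0.333 = 120°
tan(βl) = -1.74
For an open-ended stub, Z_in = −jZ_0·cot(βl) = −jZ_0/tan(βl)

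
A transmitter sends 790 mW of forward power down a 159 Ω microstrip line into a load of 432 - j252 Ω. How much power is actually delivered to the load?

|Γ| = |(273 − j252)/(591 − j252)| = 0.578
|Γ|² = 0.334
P_refl = |Γ|²·P_inc = 264 mW, P_del = (1 − |Γ|²)·P_inc = 526 mW

P_delivered ≈ 526 mW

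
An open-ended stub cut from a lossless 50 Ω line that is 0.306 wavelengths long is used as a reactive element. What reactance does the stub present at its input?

βl = 2π × 0.306 = 110°
tan(βl) = -2.72
For an open-ended stub, Z_in = −jZ_0·cot(βl) = −jZ_0/tan(βl)

X_in ≈ 18.4 Ω (inductive)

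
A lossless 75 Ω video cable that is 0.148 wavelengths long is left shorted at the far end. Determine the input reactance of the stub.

X_in ≈ 101 Ω (inductive)

βl = 2π × 0.148 = 53.3°
tan(βl) = 1.34
For a shorted stub, Z_in = jZ_0·tan(βl)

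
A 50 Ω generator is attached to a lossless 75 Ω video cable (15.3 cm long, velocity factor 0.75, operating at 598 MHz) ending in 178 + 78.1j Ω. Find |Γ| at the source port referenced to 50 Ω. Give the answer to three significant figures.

|Γ| ≈ 0.531

λ = v/f = 0.75·c / 598 MHz = 0.376 m
βl = 2π·l/λ = 2π × 0.407 = 146°
tan(βl) = -0.665
Z_in = Z_0·(Z_L + jZ_0·tanβl)/(Z_0 + jZ_L·tanβl) = 48 + j61.4 Ω
Γ_s = (Z_in − Z_s)/(Z_in + Z_s) = (-2.04 + j61.4)/(98 + j61.4), |Γ_s| = 0.531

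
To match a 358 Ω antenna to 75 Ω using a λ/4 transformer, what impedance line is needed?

Z_qwt ≈ 164 Ω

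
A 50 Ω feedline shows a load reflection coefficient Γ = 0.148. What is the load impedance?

Z_L ≈ 67.4 Ω

Z_L = Z_0·(1 + Γ)/(1 − Γ) = 50·(1.15)/(0.852)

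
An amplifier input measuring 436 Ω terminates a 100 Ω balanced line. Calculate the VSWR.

VSWR ≈ 4.36

Γ = (436 − 100)/(436 + 100) = 0.627
VSWR = (1 + 0.627)/(1 − 0.627)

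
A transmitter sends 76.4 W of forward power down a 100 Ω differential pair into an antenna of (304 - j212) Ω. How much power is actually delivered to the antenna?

P_delivered ≈ 44.6 W

|Γ| = |(204 − j212)/(404 − j212)| = 0.645
|Γ|² = 0.416
P_refl = |Γ|²·P_inc = 31.8 W, P_del = (1 − |Γ|²)·P_inc = 44.6 W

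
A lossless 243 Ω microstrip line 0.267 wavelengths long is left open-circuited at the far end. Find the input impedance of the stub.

βl = 2π × 0.267 = 96.1°
tan(βl) = -9.33
For an open-circuited stub, Z_in = −jZ_0·cot(βl) = −jZ_0/tan(βl)

Z_in ≈ +j26.1 Ω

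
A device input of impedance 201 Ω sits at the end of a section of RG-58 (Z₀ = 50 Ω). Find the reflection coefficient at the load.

Γ = 0.602

Γ = (Z_L − Z_0)/(Z_L + Z_0) = (201 − 50)/(201 + 50) = 151/251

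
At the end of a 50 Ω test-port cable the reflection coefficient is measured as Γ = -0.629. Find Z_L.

Z_L = Z_0·(1 + Γ)/(1 − Γ) = 50·(0.371)/(1.63)

Z_L ≈ 11.4 Ω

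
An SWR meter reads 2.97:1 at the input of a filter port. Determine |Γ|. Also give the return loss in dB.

|Γ| ≈ 0.496; return loss ≈ 6.09 dB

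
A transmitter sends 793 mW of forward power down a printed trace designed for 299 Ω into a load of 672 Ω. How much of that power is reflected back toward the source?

P_reflected ≈ 117 mW

Γ = (672 − 299)/(672 + 299) = 0.384
|Γ|² = 0.148
P_refl = |Γ|²·P_inc = 117 mW, P_del = (1 − |Γ|²)·P_inc = 676 mW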